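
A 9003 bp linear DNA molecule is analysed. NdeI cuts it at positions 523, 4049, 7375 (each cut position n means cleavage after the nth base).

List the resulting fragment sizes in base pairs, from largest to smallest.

Linear molecule, 3 cuts → 4 fragments:
  523 − 0 = 523 bp
  4049 − 523 = 3526 bp
  7375 − 4049 = 3326 bp
  9003 − 7375 = 1628 bp
Sorted largest to smallest: 3526, 3326, 1628, 523 bp.

3526, 3326, 1628, 523 bp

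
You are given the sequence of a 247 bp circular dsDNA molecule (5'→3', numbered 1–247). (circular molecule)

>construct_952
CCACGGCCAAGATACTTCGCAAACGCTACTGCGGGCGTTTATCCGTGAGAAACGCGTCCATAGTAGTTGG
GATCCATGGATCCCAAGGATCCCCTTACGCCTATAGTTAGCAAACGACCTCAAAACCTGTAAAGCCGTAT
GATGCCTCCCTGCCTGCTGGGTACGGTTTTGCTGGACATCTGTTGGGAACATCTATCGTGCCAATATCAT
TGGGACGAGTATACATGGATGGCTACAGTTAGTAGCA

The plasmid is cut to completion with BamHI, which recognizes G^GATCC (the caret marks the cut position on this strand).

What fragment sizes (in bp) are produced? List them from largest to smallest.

230, 9, 8 bp

BamHI sites (GGATCC) start at positions 70, 78, 87.
BamHI cuts after the first base of each site, so after positions 70, 78, 87.
Circular molecule, 3 cuts → 3 fragments:
  71–78 → 8 bp
  79–87 → 9 bp
  88–247 then 1–70 → 160 + 70 = 230 bp
Sorted largest to smallest: 230, 9, 8 bp.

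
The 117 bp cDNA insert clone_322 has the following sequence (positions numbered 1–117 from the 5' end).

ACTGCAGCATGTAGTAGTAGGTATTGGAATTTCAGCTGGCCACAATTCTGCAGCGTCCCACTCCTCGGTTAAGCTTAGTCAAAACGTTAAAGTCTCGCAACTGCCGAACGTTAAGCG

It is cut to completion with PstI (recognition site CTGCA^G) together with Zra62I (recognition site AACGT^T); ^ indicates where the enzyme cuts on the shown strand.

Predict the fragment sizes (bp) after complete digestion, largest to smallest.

46, 35, 24, 6, 6 bp

PstI sites (CTGCAG) start at positions 2, 48.
PstI cuts after base 5 of each site (before the last base), so after positions 6, 52.
Zra62I sites (AACGTT) start at positions 83, 107.
Zra62I cuts after base 5 of each site (before the last base), so after positions 87, 111.
Combined cut positions: 6, 52, 87, 111.
Linear molecule, 4 cuts → 5 fragments:
  1–6 → 6 bp
  7–52 → 46 bp
  53–87 → 35 bp
  88–111 → 24 bp
  112–117 → 6 bp
Sorted largest to smallest: 46, 35, 24, 6, 6 bp.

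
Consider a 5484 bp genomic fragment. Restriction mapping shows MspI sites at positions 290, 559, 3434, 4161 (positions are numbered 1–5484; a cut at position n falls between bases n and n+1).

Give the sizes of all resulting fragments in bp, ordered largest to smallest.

Linear molecule, 4 cuts → 5 fragments:
  290 − 0 = 290 bp
  559 − 290 = 269 bp
  3434 − 559 = 2875 bp
  4161 − 3434 = 727 bp
  5484 − 4161 = 1323 bp
Sorted largest to smallest: 2875, 1323, 727, 290, 269 bp.

2875, 1323, 727, 290, 269 bp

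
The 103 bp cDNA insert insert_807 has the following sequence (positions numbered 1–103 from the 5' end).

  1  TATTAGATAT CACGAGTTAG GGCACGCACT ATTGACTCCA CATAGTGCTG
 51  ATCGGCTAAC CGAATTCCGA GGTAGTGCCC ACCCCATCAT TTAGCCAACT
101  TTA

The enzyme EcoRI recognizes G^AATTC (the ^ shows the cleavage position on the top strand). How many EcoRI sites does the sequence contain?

GAATTC occurs starting at position 62.
EcoRI cuts at 1 site.

1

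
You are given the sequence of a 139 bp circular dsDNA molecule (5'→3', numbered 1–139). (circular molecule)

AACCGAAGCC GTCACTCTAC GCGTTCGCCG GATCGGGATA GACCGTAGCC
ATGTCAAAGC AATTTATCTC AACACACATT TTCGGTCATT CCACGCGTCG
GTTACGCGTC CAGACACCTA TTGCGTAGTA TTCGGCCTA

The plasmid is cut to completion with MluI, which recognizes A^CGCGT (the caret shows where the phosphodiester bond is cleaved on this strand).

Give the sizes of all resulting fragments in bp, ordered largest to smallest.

MluI sites (ACGCGT) start at positions 19, 93, 104.
MluI cuts after the first base of each site, so after positions 19, 93, 104.
Circular molecule, 3 cuts → 3 fragments:
  20–93 → 74 bp
  94–104 → 11 bp
  105–139 then 1–19 → 35 + 19 = 54 bp
Sorted largest to smallest: 74, 54, 11 bp.

74, 54, 11 bp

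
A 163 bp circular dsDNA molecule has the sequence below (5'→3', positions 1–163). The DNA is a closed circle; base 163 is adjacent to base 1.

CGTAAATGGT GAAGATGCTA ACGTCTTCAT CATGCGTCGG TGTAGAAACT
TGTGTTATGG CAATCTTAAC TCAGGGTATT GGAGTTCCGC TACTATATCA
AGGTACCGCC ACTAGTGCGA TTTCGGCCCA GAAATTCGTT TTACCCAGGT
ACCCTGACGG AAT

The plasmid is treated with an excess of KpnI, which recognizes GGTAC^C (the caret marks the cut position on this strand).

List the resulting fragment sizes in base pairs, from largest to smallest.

KpnI sites (GGTACC) start at positions 102, 148.
KpnI cuts after base 5 of each site (before the last base), so after positions 106, 152.
Circular molecule, 2 cuts → 2 fragments:
  107–152 → 46 bp
  153–163 then 1–106 → 11 + 106 = 117 bp
Sorted largest to smallest: 117, 46 bp.

117, 46 bp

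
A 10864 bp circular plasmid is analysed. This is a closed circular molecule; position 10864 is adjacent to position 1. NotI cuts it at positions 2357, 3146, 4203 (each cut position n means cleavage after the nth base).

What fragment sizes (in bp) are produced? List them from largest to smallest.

Circular molecule, 3 cuts → 3 fragments:
  3146 − 2357 = 789 bp
  4203 − 3146 = 1057 bp
  wrap: 10864 − 4203 + 2357 = 9018 bp
Sorted largest to smallest: 9018, 1057, 789 bp.

9018, 1057, 789 bp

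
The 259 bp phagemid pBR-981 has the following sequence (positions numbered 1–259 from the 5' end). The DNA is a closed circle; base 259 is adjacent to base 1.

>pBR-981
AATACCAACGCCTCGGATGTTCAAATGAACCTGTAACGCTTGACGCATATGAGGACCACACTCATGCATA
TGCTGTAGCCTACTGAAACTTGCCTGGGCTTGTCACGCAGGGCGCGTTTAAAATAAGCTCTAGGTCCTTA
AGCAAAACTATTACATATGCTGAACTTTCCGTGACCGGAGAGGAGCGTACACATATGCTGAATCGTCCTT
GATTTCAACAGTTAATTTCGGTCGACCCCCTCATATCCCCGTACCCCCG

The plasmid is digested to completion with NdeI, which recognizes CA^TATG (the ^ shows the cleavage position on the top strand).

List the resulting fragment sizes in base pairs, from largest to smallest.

NdeI sites (CATATG) start at positions 46, 67, 154, 192.
NdeI cuts after base 2 of each site, so after positions 47, 68, 155, 193.
Circular molecule, 4 cuts → 4 fragments:
  48–68 → 21 bp
  69–155 → 87 bp
  156–193 → 38 bp
  194–259 then 1–47 → 66 + 47 = 113 bp
Sorted largest to smallest: 113, 87, 38, 21 bp.

113, 87, 38, 21 bp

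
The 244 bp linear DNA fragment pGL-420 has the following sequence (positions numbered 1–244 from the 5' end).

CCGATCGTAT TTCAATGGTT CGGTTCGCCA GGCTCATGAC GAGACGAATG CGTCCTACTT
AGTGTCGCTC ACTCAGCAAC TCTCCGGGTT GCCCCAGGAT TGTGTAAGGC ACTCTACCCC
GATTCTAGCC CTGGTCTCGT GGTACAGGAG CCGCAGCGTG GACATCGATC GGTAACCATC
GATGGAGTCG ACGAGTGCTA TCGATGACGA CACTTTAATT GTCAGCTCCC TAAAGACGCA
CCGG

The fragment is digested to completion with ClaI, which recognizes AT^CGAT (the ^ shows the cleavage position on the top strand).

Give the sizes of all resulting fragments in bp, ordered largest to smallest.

165, 43, 22, 14 bp

ClaI sites (ATCGAT) start at positions 164, 178, 200.
ClaI cuts after base 2 of each site, so after positions 165, 179, 201.
Linear molecule, 3 cuts → 4 fragments:
  1–165 → 165 bp
  166–179 → 14 bp
  180–201 → 22 bp
  202–244 → 43 bp
Sorted largest to smallest: 165, 43, 22, 14 bp.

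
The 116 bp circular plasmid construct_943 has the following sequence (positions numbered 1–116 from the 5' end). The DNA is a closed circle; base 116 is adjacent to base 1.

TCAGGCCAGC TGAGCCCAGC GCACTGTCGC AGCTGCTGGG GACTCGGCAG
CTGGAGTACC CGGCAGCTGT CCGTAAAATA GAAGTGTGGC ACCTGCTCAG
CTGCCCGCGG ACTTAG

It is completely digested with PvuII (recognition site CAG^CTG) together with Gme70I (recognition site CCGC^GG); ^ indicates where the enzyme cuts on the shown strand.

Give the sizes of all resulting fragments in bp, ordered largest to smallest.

PvuII sites (CAGCTG) start at positions 7, 30, 48, 64, 98.
PvuII cuts after base 3 of each site, so after positions 9, 32, 50, 66, 100.
The Gme70I site (CCGCGG) starts at position 105.
Gme70I cuts after base 4 of each site, so after position 108.
Combined cut positions: 9, 32, 50, 66, 100, 108.
Circular molecule, 6 cuts → 6 fragments:
  10–32 → 23 bp
  33–50 → 18 bp
  51–66 → 16 bp
  67–100 → 34 bp
  101–108 → 8 bp
  109–116 then 1–9 → 8 + 9 = 17 bp
Sorted largest to smallest: 34, 23, 18, 17, 16, 8 bp.

34, 23, 18, 17, 16, 8 bp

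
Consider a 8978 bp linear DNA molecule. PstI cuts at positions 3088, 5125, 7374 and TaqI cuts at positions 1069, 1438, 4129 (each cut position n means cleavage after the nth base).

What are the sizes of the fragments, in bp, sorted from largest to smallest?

Combined cut positions (sorted): 1069, 1438, 3088, 4129, 5125, 7374.
Linear molecule, 6 cuts → 7 fragments:
  1069 − 0 = 1069 bp
  1438 − 1069 = 369 bp
  3088 − 1438 = 1650 bp
  4129 − 3088 = 1041 bp
  5125 − 4129 = 996 bp
  7374 − 5125 = 2249 bp
  8978 − 7374 = 1604 bp
Sorted largest to smallest: 2249, 1650, 1604, 1069, 1041, 996, 369 bp.

2249, 1650, 1604, 1069, 1041, 996, 369 bp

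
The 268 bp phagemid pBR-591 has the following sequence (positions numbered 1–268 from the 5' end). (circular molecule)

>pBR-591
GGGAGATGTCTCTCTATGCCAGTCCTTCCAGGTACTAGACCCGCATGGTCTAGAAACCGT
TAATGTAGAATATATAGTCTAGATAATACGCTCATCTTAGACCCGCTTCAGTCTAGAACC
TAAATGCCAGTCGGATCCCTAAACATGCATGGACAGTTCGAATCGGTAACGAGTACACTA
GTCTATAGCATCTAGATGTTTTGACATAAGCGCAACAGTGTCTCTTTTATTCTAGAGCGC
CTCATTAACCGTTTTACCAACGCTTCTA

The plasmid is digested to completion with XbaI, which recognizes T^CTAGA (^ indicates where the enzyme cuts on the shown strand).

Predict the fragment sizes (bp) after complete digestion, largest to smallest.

XbaI sites (TCTAGA) start at positions 49, 78, 112, 191, 231.
XbaI cuts after the first base of each site, so after positions 49, 78, 112, 191, 231.
Circular molecule, 5 cuts → 5 fragments:
  50–78 → 29 bp
  79–112 → 34 bp
  113–191 → 79 bp
  192–231 → 40 bp
  232–268 then 1–49 → 37 + 49 = 86 bp
Sorted largest to smallest: 86, 79, 40, 34, 29 bp.

86, 79, 40, 34, 29 bp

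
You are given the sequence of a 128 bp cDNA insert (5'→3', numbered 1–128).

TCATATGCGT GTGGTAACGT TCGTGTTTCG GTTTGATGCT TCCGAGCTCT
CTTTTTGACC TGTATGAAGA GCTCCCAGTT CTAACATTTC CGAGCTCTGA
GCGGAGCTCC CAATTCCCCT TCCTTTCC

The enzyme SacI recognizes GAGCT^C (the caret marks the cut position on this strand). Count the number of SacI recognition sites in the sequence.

GAGCTC occurs starting at positions 44, 69, 92, 104.
SacI cuts at 4 sites.

4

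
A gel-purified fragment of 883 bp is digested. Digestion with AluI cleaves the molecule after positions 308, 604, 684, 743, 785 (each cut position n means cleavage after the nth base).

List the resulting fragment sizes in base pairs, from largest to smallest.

Linear molecule, 5 cuts → 6 fragments:
  308 − 0 = 308 bp
  604 − 308 = 296 bp
  684 − 604 = 80 bp
  743 − 684 = 59 bp
  785 − 743 = 42 bp
  883 − 785 = 98 bp
Sorted largest to smallest: 308, 296, 98, 80, 59, 42 bp.

308, 296, 98, 80, 59, 42 bp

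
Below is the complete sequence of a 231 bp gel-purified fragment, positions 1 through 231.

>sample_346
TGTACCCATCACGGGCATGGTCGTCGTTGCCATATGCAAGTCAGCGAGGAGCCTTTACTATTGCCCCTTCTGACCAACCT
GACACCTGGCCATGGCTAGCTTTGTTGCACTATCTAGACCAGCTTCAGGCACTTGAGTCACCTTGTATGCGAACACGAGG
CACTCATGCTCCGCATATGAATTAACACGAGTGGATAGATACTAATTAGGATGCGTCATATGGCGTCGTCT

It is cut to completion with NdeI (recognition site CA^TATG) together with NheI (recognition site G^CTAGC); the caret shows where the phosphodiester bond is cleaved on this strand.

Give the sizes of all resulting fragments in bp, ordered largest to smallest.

80, 63, 43, 32, 13 bp

NdeI sites (CATATG) start at positions 31, 174, 217.
NdeI cuts after base 2 of each site, so after positions 32, 175, 218.
The NheI site (GCTAGC) starts at position 95.
NheI cuts after the first base of each site, so after position 95.
Combined cut positions: 32, 95, 175, 218.
Linear molecule, 4 cuts → 5 fragments:
  1–32 → 32 bp
  33–95 → 63 bp
  96–175 → 80 bp
  176–218 → 43 bp
  219–231 → 13 bp
Sorted largest to smallest: 80, 63, 43, 32, 13 bp.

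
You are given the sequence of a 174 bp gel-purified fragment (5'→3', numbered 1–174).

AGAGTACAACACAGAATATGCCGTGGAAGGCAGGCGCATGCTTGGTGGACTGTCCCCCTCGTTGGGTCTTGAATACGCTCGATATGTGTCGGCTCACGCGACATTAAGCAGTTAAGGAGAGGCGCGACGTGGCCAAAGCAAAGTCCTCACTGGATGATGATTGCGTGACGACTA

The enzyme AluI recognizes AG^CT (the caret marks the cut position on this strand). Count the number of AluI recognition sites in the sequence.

No occurrence of AGCT is present in the sequence.
AluI does not cut: 0 sites.

0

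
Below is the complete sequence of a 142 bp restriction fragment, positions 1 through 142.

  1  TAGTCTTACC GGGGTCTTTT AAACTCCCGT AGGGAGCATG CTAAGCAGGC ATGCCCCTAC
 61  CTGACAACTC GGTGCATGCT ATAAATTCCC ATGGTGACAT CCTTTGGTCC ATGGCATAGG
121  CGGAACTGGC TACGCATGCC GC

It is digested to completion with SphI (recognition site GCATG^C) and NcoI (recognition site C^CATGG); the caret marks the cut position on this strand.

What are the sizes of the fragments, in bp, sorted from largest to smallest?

SphI sites (GCATGC) start at positions 36, 49, 74, 134.
SphI cuts after base 5 of each site (before the last base), so after positions 40, 53, 78, 138.
NcoI sites (CCATGG) start at positions 89, 109.
NcoI cuts after the first base of each site, so after positions 89, 109.
Combined cut positions: 40, 53, 78, 89, 109, 138.
Linear molecule, 6 cuts → 7 fragments:
  1–40 → 40 bp
  41–53 → 13 bp
  54–78 → 25 bp
  79–89 → 11 bp
  90–109 → 20 bp
  110–138 → 29 bp
  139–142 → 4 bp
Sorted largest to smallest: 40, 29, 25, 20, 13, 11, 4 bp.

40, 29, 25, 20, 13, 11, 4 bp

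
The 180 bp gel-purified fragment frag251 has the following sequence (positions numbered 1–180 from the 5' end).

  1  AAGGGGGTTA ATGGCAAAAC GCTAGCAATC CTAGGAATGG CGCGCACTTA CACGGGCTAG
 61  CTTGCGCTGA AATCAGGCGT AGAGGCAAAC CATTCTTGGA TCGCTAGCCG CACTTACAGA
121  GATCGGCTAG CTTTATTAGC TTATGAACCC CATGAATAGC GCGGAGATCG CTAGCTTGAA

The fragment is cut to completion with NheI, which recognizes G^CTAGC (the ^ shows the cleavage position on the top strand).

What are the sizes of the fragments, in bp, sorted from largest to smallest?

NheI sites (GCTAGC) start at positions 21, 56, 103, 126, 170.
NheI cuts after the first base of each site, so after positions 21, 56, 103, 126, 170.
Linear molecule, 5 cuts → 6 fragments:
  1–21 → 21 bp
  22–56 → 35 bp
  57–103 → 47 bp
  104–126 → 23 bp
  127–170 → 44 bp
  171–180 → 10 bp
Sorted largest to smallest: 47, 44, 35, 23, 21, 10 bp.

47, 44, 35, 23, 21, 10 bp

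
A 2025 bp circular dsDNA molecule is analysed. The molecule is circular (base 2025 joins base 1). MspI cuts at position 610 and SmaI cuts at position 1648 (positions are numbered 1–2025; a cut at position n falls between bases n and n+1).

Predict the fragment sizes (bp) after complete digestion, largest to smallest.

Combined cut positions (sorted): 610, 1648.
Circular molecule, 2 cuts → 2 fragments:
  1648 − 610 = 1038 bp
  wrap: 2025 − 1648 + 610 = 987 bp
Sorted largest to smallest: 1038, 987 bp.

1038, 987 bp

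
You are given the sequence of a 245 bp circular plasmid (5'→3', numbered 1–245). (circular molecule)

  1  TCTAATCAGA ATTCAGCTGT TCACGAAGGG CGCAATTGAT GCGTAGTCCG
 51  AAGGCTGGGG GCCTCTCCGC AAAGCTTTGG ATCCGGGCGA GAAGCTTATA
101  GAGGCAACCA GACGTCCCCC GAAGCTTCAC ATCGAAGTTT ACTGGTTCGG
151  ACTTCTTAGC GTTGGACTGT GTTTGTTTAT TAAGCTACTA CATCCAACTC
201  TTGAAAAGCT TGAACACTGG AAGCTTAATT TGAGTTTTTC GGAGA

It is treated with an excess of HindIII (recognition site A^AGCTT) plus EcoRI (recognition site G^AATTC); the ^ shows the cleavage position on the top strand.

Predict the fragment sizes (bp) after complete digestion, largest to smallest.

84, 63, 33, 30, 20, 15 bp

HindIII sites (AAGCTT) start at positions 72, 92, 122, 206, 221.
HindIII cuts after the first base of each site, so after positions 72, 92, 122, 206, 221.
The EcoRI site (GAATTC) starts at position 9.
EcoRI cuts after the first base of each site, so after position 9.
Combined cut positions: 9, 72, 92, 122, 206, 221.
Circular molecule, 6 cuts → 6 fragments:
  10–72 → 63 bp
  73–92 → 20 bp
  93–122 → 30 bp
  123–206 → 84 bp
  207–221 → 15 bp
  222–245 then 1–9 → 24 + 9 = 33 bp
Sorted largest to smallest: 84, 63, 33, 30, 20, 15 bp.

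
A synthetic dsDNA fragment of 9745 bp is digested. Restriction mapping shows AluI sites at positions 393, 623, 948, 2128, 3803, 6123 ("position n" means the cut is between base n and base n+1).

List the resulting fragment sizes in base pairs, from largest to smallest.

Linear molecule, 6 cuts → 7 fragments:
  393 − 0 = 393 bp
  623 − 393 = 230 bp
  948 − 623 = 325 bp
  2128 − 948 = 1180 bp
  3803 − 2128 = 1675 bp
  6123 − 3803 = 2320 bp
  9745 − 6123 = 3622 bp
Sorted largest to smallest: 3622, 2320, 1675, 1180, 393, 325, 230 bp.

3622, 2320, 1675, 1180, 393, 325, 230 bp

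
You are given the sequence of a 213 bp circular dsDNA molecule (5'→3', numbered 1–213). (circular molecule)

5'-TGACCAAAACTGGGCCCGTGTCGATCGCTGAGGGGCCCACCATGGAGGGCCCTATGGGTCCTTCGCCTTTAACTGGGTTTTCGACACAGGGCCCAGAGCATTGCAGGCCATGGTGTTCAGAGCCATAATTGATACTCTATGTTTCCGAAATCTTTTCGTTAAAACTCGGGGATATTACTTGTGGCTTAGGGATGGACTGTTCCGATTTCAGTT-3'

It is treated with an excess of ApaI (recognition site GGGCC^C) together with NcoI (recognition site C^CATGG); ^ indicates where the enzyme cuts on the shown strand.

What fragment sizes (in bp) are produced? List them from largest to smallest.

ApaI sites (GGGCCC) start at positions 12, 33, 47, 89.
ApaI cuts after base 5 of each site (before the last base), so after positions 16, 37, 51, 93.
NcoI sites (CCATGG) start at positions 40, 108.
NcoI cuts after the first base of each site, so after positions 40, 108.
Combined cut positions: 16, 37, 40, 51, 93, 108.
Circular molecule, 6 cuts → 6 fragments:
  17–37 → 21 bp
  38–40 → 3 bp
  41–51 → 11 bp
  52–93 → 42 bp
  94–108 → 15 bp
  109–213 then 1–16 → 105 + 16 = 121 bp
Sorted largest to smallest: 121, 42, 21, 15, 11, 3 bp.

121, 42, 21, 15, 11, 3 bp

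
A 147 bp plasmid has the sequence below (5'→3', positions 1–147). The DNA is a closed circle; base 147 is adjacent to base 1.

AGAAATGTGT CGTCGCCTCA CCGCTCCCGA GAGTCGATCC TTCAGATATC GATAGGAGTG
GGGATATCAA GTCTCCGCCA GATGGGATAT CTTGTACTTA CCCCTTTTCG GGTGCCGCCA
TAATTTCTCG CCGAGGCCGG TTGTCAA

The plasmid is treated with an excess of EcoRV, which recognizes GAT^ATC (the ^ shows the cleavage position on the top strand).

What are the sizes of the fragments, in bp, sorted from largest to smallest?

EcoRV sites (GATATC) start at positions 45, 63, 86.
EcoRV cuts after base 3 of each site, so after positions 47, 65, 88.
Circular molecule, 3 cuts → 3 fragments:
  48–65 → 18 bp
  66–88 → 23 bp
  89–147 then 1–47 → 59 + 47 = 106 bp
Sorted largest to smallest: 106, 23, 18 bp.

106, 23, 18 bp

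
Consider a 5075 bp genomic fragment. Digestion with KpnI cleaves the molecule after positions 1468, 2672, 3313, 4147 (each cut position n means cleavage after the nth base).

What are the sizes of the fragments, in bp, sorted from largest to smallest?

1468, 1204, 928, 834, 641 bp

Linear molecule, 4 cuts → 5 fragments:
  1468 − 0 = 1468 bp
  2672 − 1468 = 1204 bp
  3313 − 2672 = 641 bp
  4147 − 3313 = 834 bp
  5075 − 4147 = 928 bp
Sorted largest to smallest: 1468, 1204, 928, 834, 641 bp.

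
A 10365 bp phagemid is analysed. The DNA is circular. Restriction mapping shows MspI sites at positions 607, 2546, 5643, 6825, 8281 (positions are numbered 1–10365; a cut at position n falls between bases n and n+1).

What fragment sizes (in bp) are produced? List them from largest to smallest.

3097, 2691, 1939, 1456, 1182 bp

Circular molecule, 5 cuts → 5 fragments:
  2546 − 607 = 1939 bp
  5643 − 2546 = 3097 bp
  6825 − 5643 = 1182 bp
  8281 − 6825 = 1456 bp
  wrap: 10365 − 8281 + 607 = 2691 bp
Sorted largest to smallest: 3097, 2691, 1939, 1456, 1182 bp.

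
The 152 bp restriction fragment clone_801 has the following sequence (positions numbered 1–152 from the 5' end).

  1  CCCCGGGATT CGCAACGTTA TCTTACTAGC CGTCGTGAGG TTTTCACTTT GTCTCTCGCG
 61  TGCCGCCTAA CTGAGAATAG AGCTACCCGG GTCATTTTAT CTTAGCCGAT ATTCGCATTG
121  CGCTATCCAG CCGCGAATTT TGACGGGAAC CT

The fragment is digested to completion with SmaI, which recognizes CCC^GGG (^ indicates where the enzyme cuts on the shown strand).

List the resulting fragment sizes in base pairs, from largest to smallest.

SmaI sites (CCCGGG) start at positions 2, 86.
SmaI cuts after base 3 of each site, so after positions 4, 88.
Linear molecule, 2 cuts → 3 fragments:
  1–4 → 4 bp
  5–88 → 84 bp
  89–152 → 64 bp
Sorted largest to smallest: 84, 64, 4 bp.

84, 64, 4 bp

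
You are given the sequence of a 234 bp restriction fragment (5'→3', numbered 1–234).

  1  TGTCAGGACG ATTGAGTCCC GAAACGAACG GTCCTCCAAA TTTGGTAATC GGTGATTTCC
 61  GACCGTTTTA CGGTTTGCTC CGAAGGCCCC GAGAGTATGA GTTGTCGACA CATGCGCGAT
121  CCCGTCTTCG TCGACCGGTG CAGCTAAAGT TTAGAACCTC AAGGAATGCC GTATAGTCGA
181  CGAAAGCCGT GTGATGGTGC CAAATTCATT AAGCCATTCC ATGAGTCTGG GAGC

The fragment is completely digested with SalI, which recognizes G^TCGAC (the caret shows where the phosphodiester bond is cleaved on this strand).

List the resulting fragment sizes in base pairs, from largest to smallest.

SalI sites (GTCGAC) start at positions 104, 130, 176.
SalI cuts after the first base of each site, so after positions 104, 130, 176.
Linear molecule, 3 cuts → 4 fragments:
  1–104 → 104 bp
  105–130 → 26 bp
  131–176 → 46 bp
  177–234 → 58 bp
Sorted largest to smallest: 104, 58, 46, 26 bp.

104, 58, 46, 26 bp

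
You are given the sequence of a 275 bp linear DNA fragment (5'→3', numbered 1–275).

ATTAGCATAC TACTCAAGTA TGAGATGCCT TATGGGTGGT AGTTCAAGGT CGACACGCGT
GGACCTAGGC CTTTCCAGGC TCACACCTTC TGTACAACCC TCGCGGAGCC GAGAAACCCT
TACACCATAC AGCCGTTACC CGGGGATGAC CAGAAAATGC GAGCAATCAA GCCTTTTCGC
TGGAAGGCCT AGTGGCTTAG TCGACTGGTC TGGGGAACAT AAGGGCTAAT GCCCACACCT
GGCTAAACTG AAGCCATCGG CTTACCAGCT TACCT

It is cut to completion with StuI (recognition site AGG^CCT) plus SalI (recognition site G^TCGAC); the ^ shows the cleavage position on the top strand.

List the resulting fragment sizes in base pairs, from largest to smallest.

118, 75, 49, 20, 13 bp

StuI sites (AGGCCT) start at positions 67, 185.
StuI cuts after base 3 of each site, so after positions 69, 187.
SalI sites (GTCGAC) start at positions 49, 200.
SalI cuts after the first base of each site, so after positions 49, 200.
Combined cut positions: 49, 69, 187, 200.
Linear molecule, 4 cuts → 5 fragments:
  1–49 → 49 bp
  50–69 → 20 bp
  70–187 → 118 bp
  188–200 → 13 bp
  201–275 → 75 bp
Sorted largest to smallest: 118, 75, 49, 20, 13 bp.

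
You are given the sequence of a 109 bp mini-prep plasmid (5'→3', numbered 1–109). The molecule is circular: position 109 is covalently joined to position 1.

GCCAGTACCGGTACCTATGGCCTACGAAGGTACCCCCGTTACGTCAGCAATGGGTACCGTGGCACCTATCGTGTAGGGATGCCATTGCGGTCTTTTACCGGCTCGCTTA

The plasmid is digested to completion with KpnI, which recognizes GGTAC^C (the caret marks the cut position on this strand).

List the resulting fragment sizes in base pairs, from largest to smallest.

KpnI sites (GGTACC) start at positions 10, 29, 53.
KpnI cuts after base 5 of each site (before the last base), so after positions 14, 33, 57.
Circular molecule, 3 cuts → 3 fragments:
  15–33 → 19 bp
  34–57 → 24 bp
  58–109 then 1–14 → 52 + 14 = 66 bp
Sorted largest to smallest: 66, 24, 19 bp.

66, 24, 19 bp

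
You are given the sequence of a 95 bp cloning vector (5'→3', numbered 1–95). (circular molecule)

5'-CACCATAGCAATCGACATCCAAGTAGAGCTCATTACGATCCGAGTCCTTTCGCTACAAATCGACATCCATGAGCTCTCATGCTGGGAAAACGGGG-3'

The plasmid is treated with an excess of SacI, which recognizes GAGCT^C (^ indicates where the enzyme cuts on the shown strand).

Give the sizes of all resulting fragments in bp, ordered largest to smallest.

SacI sites (GAGCTC) start at positions 26, 71.
SacI cuts after base 5 of each site (before the last base), so after positions 30, 75.
Circular molecule, 2 cuts → 2 fragments:
  31–75 → 45 bp
  76–95 then 1–30 → 20 + 30 = 50 bp
Sorted largest to smallest: 50, 45 bp.

50, 45 bp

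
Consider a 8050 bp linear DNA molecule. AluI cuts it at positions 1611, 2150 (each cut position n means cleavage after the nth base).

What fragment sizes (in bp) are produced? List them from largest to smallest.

Linear molecule, 2 cuts → 3 fragments:
  1611 − 0 = 1611 bp
  2150 − 1611 = 539 bp
  8050 − 2150 = 5900 bp
Sorted largest to smallest: 5900, 1611, 539 bp.

5900, 1611, 539 bp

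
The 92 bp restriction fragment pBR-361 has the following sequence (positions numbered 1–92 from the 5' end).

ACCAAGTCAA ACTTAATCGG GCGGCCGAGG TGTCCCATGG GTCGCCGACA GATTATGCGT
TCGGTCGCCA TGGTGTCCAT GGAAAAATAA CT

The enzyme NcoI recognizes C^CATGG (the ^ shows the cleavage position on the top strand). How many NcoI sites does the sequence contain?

3

CCATGG occurs starting at positions 35, 68, 77.
NcoI cuts at 3 sites.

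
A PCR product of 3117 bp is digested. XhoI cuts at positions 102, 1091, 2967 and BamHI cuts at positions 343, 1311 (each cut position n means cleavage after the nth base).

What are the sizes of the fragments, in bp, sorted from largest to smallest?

Combined cut positions (sorted): 102, 343, 1091, 1311, 2967.
Linear molecule, 5 cuts → 6 fragments:
  102 − 0 = 102 bp
  343 − 102 = 241 bp
  1091 − 343 = 748 bp
  1311 − 1091 = 220 bp
  2967 − 1311 = 1656 bp
  3117 − 2967 = 150 bp
Sorted largest to smallest: 1656, 748, 241, 220, 150, 102 bp.

1656, 748, 241, 220, 150, 102 bp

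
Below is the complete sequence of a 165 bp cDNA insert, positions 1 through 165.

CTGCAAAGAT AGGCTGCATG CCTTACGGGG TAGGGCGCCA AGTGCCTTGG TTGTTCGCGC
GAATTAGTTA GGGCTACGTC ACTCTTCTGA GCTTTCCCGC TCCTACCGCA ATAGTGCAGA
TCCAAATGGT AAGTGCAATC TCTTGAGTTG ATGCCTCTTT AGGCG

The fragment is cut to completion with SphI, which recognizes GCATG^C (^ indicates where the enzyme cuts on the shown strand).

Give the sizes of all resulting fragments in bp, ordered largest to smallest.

145, 20 bp

The SphI site (GCATGC) starts at position 16.
SphI cuts after base 5 of each site (before the last base), so after position 20.
Linear molecule, 1 cut → 2 fragments:
  1–20 → 20 bp
  21–165 → 145 bp
Sorted largest to smallest: 145, 20 bp.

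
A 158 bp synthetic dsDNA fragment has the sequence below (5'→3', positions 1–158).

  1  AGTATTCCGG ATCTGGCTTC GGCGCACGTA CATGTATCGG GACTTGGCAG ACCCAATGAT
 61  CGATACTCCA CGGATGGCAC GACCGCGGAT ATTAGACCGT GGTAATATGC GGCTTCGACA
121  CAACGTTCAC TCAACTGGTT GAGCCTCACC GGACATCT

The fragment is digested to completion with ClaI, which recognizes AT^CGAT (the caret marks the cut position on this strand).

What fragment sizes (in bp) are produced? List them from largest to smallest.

The ClaI site (ATCGAT) starts at position 59.
ClaI cuts after base 2 of each site, so after position 60.
Linear molecule, 1 cut → 2 fragments:
  1–60 → 60 bp
  61–158 → 98 bp
Sorted largest to smallest: 98, 60 bp.

98, 60 bp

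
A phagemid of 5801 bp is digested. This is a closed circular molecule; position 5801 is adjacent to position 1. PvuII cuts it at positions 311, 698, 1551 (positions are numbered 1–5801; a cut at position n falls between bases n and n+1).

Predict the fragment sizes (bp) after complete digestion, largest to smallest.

Circular molecule, 3 cuts → 3 fragments:
  698 − 311 = 387 bp
  1551 − 698 = 853 bp
  wrap: 5801 − 1551 + 311 = 4561 bp
Sorted largest to smallest: 4561, 853, 387 bp.

4561, 853, 387 bp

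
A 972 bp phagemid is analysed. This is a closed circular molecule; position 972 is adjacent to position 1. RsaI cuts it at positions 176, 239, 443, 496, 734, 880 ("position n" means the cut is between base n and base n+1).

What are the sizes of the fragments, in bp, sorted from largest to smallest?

268, 238, 204, 146, 63, 53 bp

Circular molecule, 6 cuts → 6 fragments:
  239 − 176 = 63 bp
  443 − 239 = 204 bp
  496 − 443 = 53 bp
  734 − 496 = 238 bp
  880 − 734 = 146 bp
  wrap: 972 − 880 + 176 = 268 bp
Sorted largest to smallest: 268, 238, 204, 146, 63, 53 bp.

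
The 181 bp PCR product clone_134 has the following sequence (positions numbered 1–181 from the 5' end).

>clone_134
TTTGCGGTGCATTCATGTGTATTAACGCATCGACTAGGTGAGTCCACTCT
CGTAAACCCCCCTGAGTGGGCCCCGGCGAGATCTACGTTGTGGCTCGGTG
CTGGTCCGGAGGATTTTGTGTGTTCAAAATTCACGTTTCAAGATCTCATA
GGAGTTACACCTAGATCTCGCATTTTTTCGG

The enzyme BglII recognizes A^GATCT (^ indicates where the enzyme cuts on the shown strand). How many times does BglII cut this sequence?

3

AGATCT occurs starting at positions 79, 141, 163.
BglII cuts at 3 sites.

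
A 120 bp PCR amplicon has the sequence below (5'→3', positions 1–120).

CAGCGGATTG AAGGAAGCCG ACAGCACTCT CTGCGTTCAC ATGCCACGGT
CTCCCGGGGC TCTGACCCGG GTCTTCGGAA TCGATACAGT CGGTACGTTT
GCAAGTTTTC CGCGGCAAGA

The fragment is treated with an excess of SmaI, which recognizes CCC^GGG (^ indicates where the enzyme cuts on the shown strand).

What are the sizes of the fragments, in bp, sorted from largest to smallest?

55, 52, 13 bp

SmaI sites (CCCGGG) start at positions 53, 66.
SmaI cuts after base 3 of each site, so after positions 55, 68.
Linear molecule, 2 cuts → 3 fragments:
  1–55 → 55 bp
  56–68 → 13 bp
  69–120 → 52 bp
Sorted largest to smallest: 55, 52, 13 bp.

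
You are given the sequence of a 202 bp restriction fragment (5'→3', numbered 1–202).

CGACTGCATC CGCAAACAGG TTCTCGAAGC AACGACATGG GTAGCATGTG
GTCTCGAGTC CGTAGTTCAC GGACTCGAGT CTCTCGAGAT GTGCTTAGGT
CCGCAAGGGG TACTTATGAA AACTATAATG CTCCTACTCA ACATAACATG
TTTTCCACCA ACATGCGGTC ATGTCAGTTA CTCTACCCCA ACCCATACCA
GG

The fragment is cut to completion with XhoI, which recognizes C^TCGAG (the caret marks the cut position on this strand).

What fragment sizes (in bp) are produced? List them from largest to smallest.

XhoI sites (CTCGAG) start at positions 53, 74, 83.
XhoI cuts after the first base of each site, so after positions 53, 74, 83.
Linear molecule, 3 cuts → 4 fragments:
  1–53 → 53 bp
  54–74 → 21 bp
  75–83 → 9 bp
  84–202 → 119 bp
Sorted largest to smallest: 119, 53, 21, 9 bp.

119, 53, 21, 9 bp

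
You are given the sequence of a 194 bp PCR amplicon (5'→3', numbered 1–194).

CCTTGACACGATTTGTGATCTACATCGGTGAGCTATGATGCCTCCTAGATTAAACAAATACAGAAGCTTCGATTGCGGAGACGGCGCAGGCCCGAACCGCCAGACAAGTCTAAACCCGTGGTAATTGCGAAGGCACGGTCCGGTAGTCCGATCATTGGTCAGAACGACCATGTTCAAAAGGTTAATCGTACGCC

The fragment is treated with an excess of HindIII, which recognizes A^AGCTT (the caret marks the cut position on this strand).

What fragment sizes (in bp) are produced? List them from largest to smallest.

The HindIII site (AAGCTT) starts at position 64.
HindIII cuts after the first base of each site, so after position 64.
Linear molecule, 1 cut → 2 fragments:
  1–64 → 64 bp
  65–194 → 130 bp
Sorted largest to smallest: 130, 64 bp.

130, 64 bp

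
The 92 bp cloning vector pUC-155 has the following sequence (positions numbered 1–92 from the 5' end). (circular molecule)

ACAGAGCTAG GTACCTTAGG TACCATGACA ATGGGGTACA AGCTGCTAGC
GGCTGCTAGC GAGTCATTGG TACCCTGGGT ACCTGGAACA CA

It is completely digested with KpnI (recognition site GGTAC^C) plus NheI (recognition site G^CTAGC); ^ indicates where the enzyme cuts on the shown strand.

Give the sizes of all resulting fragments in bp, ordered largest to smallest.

KpnI sites (GGTACC) start at positions 10, 19, 69, 78.
KpnI cuts after base 5 of each site (before the last base), so after positions 14, 23, 73, 82.
NheI sites (GCTAGC) start at positions 45, 55.
NheI cuts after the first base of each site, so after positions 45, 55.
Combined cut positions: 14, 23, 45, 55, 73, 82.
Circular molecule, 6 cuts → 6 fragments:
  15–23 → 9 bp
  24–45 → 22 bp
  46–55 → 10 bp
  56–73 → 18 bp
  74–82 → 9 bp
  83–92 then 1–14 → 10 + 14 = 24 bp
Sorted largest to smallest: 24, 22, 18, 10, 9, 9 bp.

24, 22, 18, 10, 9, 9 bp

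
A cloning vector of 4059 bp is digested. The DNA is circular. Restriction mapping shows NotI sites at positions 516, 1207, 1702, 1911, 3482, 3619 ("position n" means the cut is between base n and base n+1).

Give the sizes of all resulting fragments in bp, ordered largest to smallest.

1571, 956, 691, 495, 209, 137 bp

Circular molecule, 6 cuts → 6 fragments:
  1207 − 516 = 691 bp
  1702 − 1207 = 495 bp
  1911 − 1702 = 209 bp
  3482 − 1911 = 1571 bp
  3619 − 3482 = 137 bp
  wrap: 4059 − 3619 + 516 = 956 bp
Sorted largest to smallest: 1571, 956, 691, 495, 209, 137 bp.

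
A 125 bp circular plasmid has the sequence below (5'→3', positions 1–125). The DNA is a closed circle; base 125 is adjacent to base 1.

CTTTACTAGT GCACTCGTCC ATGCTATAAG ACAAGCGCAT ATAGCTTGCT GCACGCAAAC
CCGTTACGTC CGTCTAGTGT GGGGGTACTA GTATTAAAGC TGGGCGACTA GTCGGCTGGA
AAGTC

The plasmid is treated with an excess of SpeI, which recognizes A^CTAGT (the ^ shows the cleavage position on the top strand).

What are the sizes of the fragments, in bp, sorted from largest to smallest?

82, 23, 20 bp

SpeI sites (ACTAGT) start at positions 5, 87, 107.
SpeI cuts after the first base of each site, so after positions 5, 87, 107.
Circular molecule, 3 cuts → 3 fragments:
  6–87 → 82 bp
  88–107 → 20 bp
  108–125 then 1–5 → 18 + 5 = 23 bp
Sorted largest to smallest: 82, 23, 20 bp.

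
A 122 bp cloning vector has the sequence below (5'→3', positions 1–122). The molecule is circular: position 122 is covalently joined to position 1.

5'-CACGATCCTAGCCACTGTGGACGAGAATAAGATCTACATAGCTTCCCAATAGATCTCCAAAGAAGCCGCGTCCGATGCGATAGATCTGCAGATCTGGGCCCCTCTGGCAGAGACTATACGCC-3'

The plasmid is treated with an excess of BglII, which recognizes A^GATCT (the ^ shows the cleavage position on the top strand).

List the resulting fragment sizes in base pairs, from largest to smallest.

62, 31, 21, 8 bp

BglII sites (AGATCT) start at positions 30, 51, 82, 90.
BglII cuts after the first base of each site, so after positions 30, 51, 82, 90.
Circular molecule, 4 cuts → 4 fragments:
  31–51 → 21 bp
  52–82 → 31 bp
  83–90 → 8 bp
  91–122 then 1–30 → 32 + 30 = 62 bp
Sorted largest to smallest: 62, 31, 21, 8 bp.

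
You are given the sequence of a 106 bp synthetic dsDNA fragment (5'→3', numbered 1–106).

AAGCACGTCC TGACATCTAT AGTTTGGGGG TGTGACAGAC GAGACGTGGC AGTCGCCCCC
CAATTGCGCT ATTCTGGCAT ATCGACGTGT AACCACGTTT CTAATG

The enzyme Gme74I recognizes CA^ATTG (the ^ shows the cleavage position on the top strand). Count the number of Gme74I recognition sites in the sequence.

1

CAATTG occurs starting at position 61.
Gme74I cuts at 1 site.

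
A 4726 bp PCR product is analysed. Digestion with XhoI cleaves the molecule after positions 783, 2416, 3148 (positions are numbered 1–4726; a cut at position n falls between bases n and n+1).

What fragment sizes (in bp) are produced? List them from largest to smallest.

1633, 1578, 783, 732 bp

Linear molecule, 3 cuts → 4 fragments:
  783 − 0 = 783 bp
  2416 − 783 = 1633 bp
  3148 − 2416 = 732 bp
  4726 − 3148 = 1578 bp
Sorted largest to smallest: 1633, 1578, 783, 732 bp.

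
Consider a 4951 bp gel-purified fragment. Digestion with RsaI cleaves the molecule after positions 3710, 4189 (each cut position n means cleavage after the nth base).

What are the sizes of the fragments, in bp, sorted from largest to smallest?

3710, 762, 479 bp

Linear molecule, 2 cuts → 3 fragments:
  3710 − 0 = 3710 bp
  4189 − 3710 = 479 bp
  4951 − 4189 = 762 bp
Sorted largest to smallest: 3710, 762, 479 bp.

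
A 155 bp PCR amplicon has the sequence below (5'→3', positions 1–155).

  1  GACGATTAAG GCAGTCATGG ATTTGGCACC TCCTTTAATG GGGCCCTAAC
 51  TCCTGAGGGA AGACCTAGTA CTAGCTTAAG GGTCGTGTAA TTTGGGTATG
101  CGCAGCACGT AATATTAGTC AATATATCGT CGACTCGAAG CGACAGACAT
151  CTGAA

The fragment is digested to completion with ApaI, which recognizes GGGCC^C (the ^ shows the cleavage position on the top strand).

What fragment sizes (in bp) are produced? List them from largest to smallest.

The ApaI site (GGGCCC) starts at position 41.
ApaI cuts after base 5 of each site (before the last base), so after position 45.
Linear molecule, 1 cut → 2 fragments:
  1–45 → 45 bp
  46–155 → 110 bp
Sorted largest to smallest: 110, 45 bp.

110, 45 bp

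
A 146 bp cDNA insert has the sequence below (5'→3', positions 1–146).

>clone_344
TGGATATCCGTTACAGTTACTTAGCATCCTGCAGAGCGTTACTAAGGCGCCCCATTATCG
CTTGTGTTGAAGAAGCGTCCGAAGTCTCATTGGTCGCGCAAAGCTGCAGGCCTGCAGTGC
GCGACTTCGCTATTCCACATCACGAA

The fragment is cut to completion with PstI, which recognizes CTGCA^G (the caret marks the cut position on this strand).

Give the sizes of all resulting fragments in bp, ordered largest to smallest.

PstI sites (CTGCAG) start at positions 29, 104, 112.
PstI cuts after base 5 of each site (before the last base), so after positions 33, 108, 116.
Linear molecule, 3 cuts → 4 fragments:
  1–33 → 33 bp
  34–108 → 75 bp
  109–116 → 8 bp
  117–146 → 30 bp
Sorted largest to smallest: 75, 33, 30, 8 bp.

75, 33, 30, 8 bp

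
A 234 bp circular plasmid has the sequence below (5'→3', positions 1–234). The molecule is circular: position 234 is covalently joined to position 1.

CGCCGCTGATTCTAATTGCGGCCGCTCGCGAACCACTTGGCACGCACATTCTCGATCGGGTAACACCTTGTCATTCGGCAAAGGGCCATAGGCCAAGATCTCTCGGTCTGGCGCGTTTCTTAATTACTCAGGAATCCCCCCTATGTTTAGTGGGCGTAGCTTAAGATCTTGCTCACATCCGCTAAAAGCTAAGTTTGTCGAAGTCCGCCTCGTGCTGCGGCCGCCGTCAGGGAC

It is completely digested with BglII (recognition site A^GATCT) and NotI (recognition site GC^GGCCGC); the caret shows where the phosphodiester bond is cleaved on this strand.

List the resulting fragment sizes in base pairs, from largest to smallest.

BglII sites (AGATCT) start at positions 96, 164.
BglII cuts after the first base of each site, so after positions 96, 164.
NotI sites (GCGGCCGC) start at positions 18, 217.
NotI cuts after base 2 of each site, so after positions 19, 218.
Combined cut positions: 19, 96, 164, 218.
Circular molecule, 4 cuts → 4 fragments:
  20–96 → 77 bp
  97–164 → 68 bp
  165–218 → 54 bp
  219–234 then 1–19 → 16 + 19 = 35 bp
Sorted largest to smallest: 77, 68, 54, 35 bp.

77, 68, 54, 35 bp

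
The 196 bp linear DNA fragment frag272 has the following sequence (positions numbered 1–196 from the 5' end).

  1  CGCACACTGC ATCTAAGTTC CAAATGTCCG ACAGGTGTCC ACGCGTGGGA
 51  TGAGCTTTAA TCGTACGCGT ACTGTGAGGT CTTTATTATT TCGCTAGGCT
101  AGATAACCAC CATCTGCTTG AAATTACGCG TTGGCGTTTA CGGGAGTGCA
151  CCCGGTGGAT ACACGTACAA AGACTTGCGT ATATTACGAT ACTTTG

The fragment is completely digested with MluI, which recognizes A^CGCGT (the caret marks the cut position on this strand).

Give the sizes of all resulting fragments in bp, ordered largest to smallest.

MluI sites (ACGCGT) start at positions 41, 65, 126.
MluI cuts after the first base of each site, so after positions 41, 65, 126.
Linear molecule, 3 cuts → 4 fragments:
  1–41 → 41 bp
  42–65 → 24 bp
  66–126 → 61 bp
  127–196 → 70 bp
Sorted largest to smallest: 70, 61, 41, 24 bp.

70, 61, 41, 24 bp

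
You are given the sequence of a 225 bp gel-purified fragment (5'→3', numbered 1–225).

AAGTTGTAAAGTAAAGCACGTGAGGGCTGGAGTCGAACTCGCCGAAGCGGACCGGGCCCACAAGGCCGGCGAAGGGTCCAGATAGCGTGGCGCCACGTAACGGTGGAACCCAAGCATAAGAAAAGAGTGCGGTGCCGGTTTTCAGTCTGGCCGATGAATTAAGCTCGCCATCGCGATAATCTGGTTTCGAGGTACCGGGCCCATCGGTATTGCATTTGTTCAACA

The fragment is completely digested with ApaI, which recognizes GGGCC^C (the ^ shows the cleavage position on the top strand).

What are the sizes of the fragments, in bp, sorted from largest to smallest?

143, 58, 24 bp

ApaI sites (GGGCCC) start at positions 54, 197.
ApaI cuts after base 5 of each site (before the last base), so after positions 58, 201.
Linear molecule, 2 cuts → 3 fragments:
  1–58 → 58 bp
  59–201 → 143 bp
  202–225 → 24 bp
Sorted largest to smallest: 143, 58, 24 bp.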